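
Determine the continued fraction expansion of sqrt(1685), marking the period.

[41; (20, 1, 1, 20, 82)]

Write x_i = (sqrt(1685) + m_i)/d_i with (m_0, d_0) = (0, 1). a_0 = floor(sqrt(1685)) = 41, since 41^2 = 1681 <= 1685 < 1764 = 42^2.
Iterate m_{i+1} = d_i*a_i - m_i, d_{i+1} = (1685 - m_{i+1}^2)/d_i, a_{i+1} = floor((a_0 + m_{i+1})/d_{i+1}):
  m_1 = 1*41 - 0 = 41, d_1 = (1685 - 41^2)/1 = 4/1 = 4, a_1 = floor((41 + 41)/4) = 20.
  m_2 = 4*20 - 41 = 39, d_2 = (1685 - 39^2)/4 = 164/4 = 41, a_2 = floor((41 + 39)/41) = 1.
  m_3 = 41*1 - 39 = 2, d_3 = (1685 - 2^2)/41 = 1681/41 = 41, a_3 = floor((41 + 2)/41) = 1.
  m_4 = 41*1 - 2 = 39, d_4 = (1685 - 39^2)/41 = 164/41 = 4, a_4 = floor((41 + 39)/4) = 20.
  m_5 = 4*20 - 39 = 41, d_5 = (1685 - 41^2)/4 = 4/4 = 1, a_5 = floor((41 + 41)/1) = 82.
  m_6 = 1*82 - 41 = 41, d_6 = (1685 - 41^2)/1 = 4/1 = 4: (m_6, d_6) = (m_1, d_1) = (41, 4), so from here the quotients repeat a_1, ..., a_5; the period length is 5.
Hence the expansion of sqrt(1685) is a_0 = 41 followed by the repeating block 20, 1, 1, 20, 82 (period 5).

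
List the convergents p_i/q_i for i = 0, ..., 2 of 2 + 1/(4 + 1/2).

2/1, 9/4, 20/9

Using the convergent recurrence p_i = a_i*p_{i-1} + p_{i-2}, q_i = a_i*q_{i-1} + q_{i-2} with p_{-2}=0, p_{-1}=1, q_{-2}=1, q_{-1}=0:
  i=0: a_0=2, p_0 = 2*1 + 0 = 2, q_0 = 2*0 + 1 = 1.
  i=1: a_1=4, p_1 = 4*2 + 1 = 9, q_1 = 4*1 + 0 = 4.
  i=2: a_2=2, p_2 = 2*9 + 2 = 20, q_2 = 2*4 + 1 = 9.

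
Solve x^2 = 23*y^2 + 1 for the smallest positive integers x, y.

(x, y) = (24, 5)

First expand sqrt(23) as a continued fraction. With x_i = (sqrt(23) + m_i)/d_i and (m_0, d_0) = (0, 1): a_0 = floor(sqrt(23)) = 4, since 4^2 = 16 <= 23 < 25 = 5^2.
Iterate m_{i+1} = d_i*a_i - m_i, d_{i+1} = (23 - m_{i+1}^2)/d_i, a_{i+1} = floor((a_0 + m_{i+1})/d_{i+1}):
  m_1 = 1*4 - 0 = 4, d_1 = (23 - 4^2)/1 = 7/1 = 7, a_1 = floor((4 + 4)/7) = 1.
  m_2 = 7*1 - 4 = 3, d_2 = (23 - 3^2)/7 = 14/7 = 2, a_2 = floor((4 + 3)/2) = 3.
  m_3 = 2*3 - 3 = 3, d_3 = (23 - 3^2)/2 = 14/2 = 7, a_3 = floor((4 + 3)/7) = 1.
  m_4 = 7*1 - 3 = 4, d_4 = (23 - 4^2)/7 = 7/7 = 1, a_4 = floor((4 + 4)/1) = 8.
  m_5 = 1*8 - 4 = 4, d_5 = (23 - 4^2)/1 = 7/1 = 7: (m_5, d_5) = (m_1, d_1) = (4, 7), so from here the quotients repeat a_1, ..., a_4; the period length is 4.
So sqrt(23) = [4; (1, 3, 1, 8)] with period length k = 4.
k is even, so the fundamental solution of x^2 - 23y^2 = 1 is (p_{k-1}, q_{k-1}) = (p_3, q_3); compute convergents through index 3.
Convergents (p_i = a_i*p_{i-1} + p_{i-2}, q_i = a_i*q_{i-1} + q_{i-2} with p_{-2}=0, p_{-1}=1, q_{-2}=1, q_{-1}=0):
  i=0: a_0=4, p_0 = 4*1 + 0 = 4, q_0 = 4*0 + 1 = 1.
  i=1: a_1=1, p_1 = 1*4 + 1 = 5, q_1 = 1*1 + 0 = 1.
  i=2: a_2=3, p_2 = 3*5 + 4 = 19, q_2 = 3*1 + 1 = 4.
  i=3: a_3=1, p_3 = 1*19 + 5 = 24, q_3 = 1*4 + 1 = 5.
Check: 24^2 - 23*5^2 = 576 - 575 = 1, so (x, y) = (24, 5) solves the equation, and by the theorem it is the least positive solution.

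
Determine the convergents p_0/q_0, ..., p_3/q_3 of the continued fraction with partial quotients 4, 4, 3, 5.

4/1, 17/4, 55/13, 292/69

Using the convergent recurrence p_i = a_i*p_{i-1} + p_{i-2}, q_i = a_i*q_{i-1} + q_{i-2} with p_{-2}=0, p_{-1}=1, q_{-2}=1, q_{-1}=0:
  i=0: a_0=4, p_0 = 4*1 + 0 = 4, q_0 = 4*0 + 1 = 1.
  i=1: a_1=4, p_1 = 4*4 + 1 = 17, q_1 = 4*1 + 0 = 4.
  i=2: a_2=3, p_2 = 3*17 + 4 = 55, q_2 = 3*4 + 1 = 13.
  i=3: a_3=5, p_3 = 5*55 + 17 = 292, q_3 = 5*13 + 4 = 69.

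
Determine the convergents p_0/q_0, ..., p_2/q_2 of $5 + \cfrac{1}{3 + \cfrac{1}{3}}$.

5/1, 16/3, 53/10

Using the convergent recurrence p_i = a_i*p_{i-1} + p_{i-2}, q_i = a_i*q_{i-1} + q_{i-2} with p_{-2}=0, p_{-1}=1, q_{-2}=1, q_{-1}=0:
  i=0: a_0=5, p_0 = 5*1 + 0 = 5, q_0 = 5*0 + 1 = 1.
  i=1: a_1=3, p_1 = 3*5 + 1 = 16, q_1 = 3*1 + 0 = 3.
  i=2: a_2=3, p_2 = 3*16 + 5 = 53, q_2 = 3*3 + 1 = 10.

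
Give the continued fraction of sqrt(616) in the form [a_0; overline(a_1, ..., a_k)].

Write x_i = (sqrt(616) + m_i)/d_i with (m_0, d_0) = (0, 1). a_0 = floor(sqrt(616)) = 24, since 24^2 = 576 <= 616 < 625 = 25^2.
Iterate m_{i+1} = d_i*a_i - m_i, d_{i+1} = (616 - m_{i+1}^2)/d_i, a_{i+1} = floor((a_0 + m_{i+1})/d_{i+1}):
  m_1 = 1*24 - 0 = 24, d_1 = (616 - 24^2)/1 = 40/1 = 40, a_1 = floor((24 + 24)/40) = 1.
  m_2 = 40*1 - 24 = 16, d_2 = (616 - 16^2)/40 = 360/40 = 9, a_2 = floor((24 + 16)/9) = 4.
  m_3 = 9*4 - 16 = 20, d_3 = (616 - 20^2)/9 = 216/9 = 24, a_3 = floor((24 + 20)/24) = 1.
  m_4 = 24*1 - 20 = 4, d_4 = (616 - 4^2)/24 = 600/24 = 25, a_4 = floor((24 + 4)/25) = 1.
  m_5 = 25*1 - 4 = 21, d_5 = (616 - 21^2)/25 = 175/25 = 7, a_5 = floor((24 + 21)/7) = 6.
  m_6 = 7*6 - 21 = 21, d_6 = (616 - 21^2)/7 = 175/7 = 25, a_6 = floor((24 + 21)/25) = 1.
  m_7 = 25*1 - 21 = 4, d_7 = (616 - 4^2)/25 = 600/25 = 24, a_7 = floor((24 + 4)/24) = 1.
  m_8 = 24*1 - 4 = 20, d_8 = (616 - 20^2)/24 = 216/24 = 9, a_8 = floor((24 + 20)/9) = 4.
  m_9 = 9*4 - 20 = 16, d_9 = (616 - 16^2)/9 = 360/9 = 40, a_9 = floor((24 + 16)/40) = 1.
  m_10 = 40*1 - 16 = 24, d_10 = (616 - 24^2)/40 = 40/40 = 1, a_10 = floor((24 + 24)/1) = 48.
  m_11 = 1*48 - 24 = 24, d_11 = (616 - 24^2)/1 = 40/1 = 40: (m_11, d_11) = (m_1, d_1) = (24, 40), so from here the quotients repeat a_1, ..., a_10; the period length is 10.
Hence the expansion of sqrt(616) is a_0 = 24 followed by the repeating block 1, 4, 1, 1, 6, 1, 1, 4, 1, 48 (period 10).

[24; overline(1, 4, 1, 1, 6, 1, 1, 4, 1, 48)]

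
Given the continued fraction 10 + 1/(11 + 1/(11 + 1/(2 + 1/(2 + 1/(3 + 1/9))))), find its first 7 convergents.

Using the convergent recurrence p_i = a_i*p_{i-1} + p_{i-2}, q_i = a_i*q_{i-1} + q_{i-2} with p_{-2}=0, p_{-1}=1, q_{-2}=1, q_{-1}=0:
  i=0: a_0=10, p_0 = 10*1 + 0 = 10, q_0 = 10*0 + 1 = 1.
  i=1: a_1=11, p_1 = 11*10 + 1 = 111, q_1 = 11*1 + 0 = 11.
  i=2: a_2=11, p_2 = 11*111 + 10 = 1231, q_2 = 11*11 + 1 = 122.
  i=3: a_3=2, p_3 = 2*1231 + 111 = 2573, q_3 = 2*122 + 11 = 255.
  i=4: a_4=2, p_4 = 2*2573 + 1231 = 6377, q_4 = 2*255 + 122 = 632.
  i=5: a_5=3, p_5 = 3*6377 + 2573 = 21704, q_5 = 3*632 + 255 = 2151.
  i=6: a_6=9, p_6 = 9*21704 + 6377 = 201713, q_6 = 9*2151 + 632 = 19991.

10/1, 111/11, 1231/122, 2573/255, 6377/632, 21704/2151, 201713/19991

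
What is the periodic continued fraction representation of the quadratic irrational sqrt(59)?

[7; (1, 2, 7, 2, 1, 14)]

Write x_i = (sqrt(59) + m_i)/d_i with (m_0, d_0) = (0, 1). a_0 = floor(sqrt(59)) = 7, since 7^2 = 49 <= 59 < 64 = 8^2.
Iterate m_{i+1} = d_i*a_i - m_i, d_{i+1} = (59 - m_{i+1}^2)/d_i, a_{i+1} = floor((a_0 + m_{i+1})/d_{i+1}):
  m_1 = 1*7 - 0 = 7, d_1 = (59 - 7^2)/1 = 10/1 = 10, a_1 = floor((7 + 7)/10) = 1.
  m_2 = 10*1 - 7 = 3, d_2 = (59 - 3^2)/10 = 50/10 = 5, a_2 = floor((7 + 3)/5) = 2.
  m_3 = 5*2 - 3 = 7, d_3 = (59 - 7^2)/5 = 10/5 = 2, a_3 = floor((7 + 7)/2) = 7.
  m_4 = 2*7 - 7 = 7, d_4 = (59 - 7^2)/2 = 10/2 = 5, a_4 = floor((7 + 7)/5) = 2.
  m_5 = 5*2 - 7 = 3, d_5 = (59 - 3^2)/5 = 50/5 = 10, a_5 = floor((7 + 3)/10) = 1.
  m_6 = 10*1 - 3 = 7, d_6 = (59 - 7^2)/10 = 10/10 = 1, a_6 = floor((7 + 7)/1) = 14.
  m_7 = 1*14 - 7 = 7, d_7 = (59 - 7^2)/1 = 10/1 = 10: (m_7, d_7) = (m_1, d_1) = (7, 10), so from here the quotients repeat a_1, ..., a_6; the period length is 6.
Hence the expansion of sqrt(59) is a_0 = 7 followed by the repeating block 1, 2, 7, 2, 1, 14 (period 6).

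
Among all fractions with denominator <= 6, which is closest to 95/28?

17/5

Expand x = 95/28 as a continued fraction with the Euclidean algorithm:
  95 = 3*28 + 11, so a_0 = 3.
  28 = 2*11 + 6, so a_1 = 2.
  11 = 1*6 + 5, so a_2 = 1.
  6 = 1*5 + 1, so a_3 = 1.
  5 = 5*1 + 0, so a_4 = 5.
so x = [3; 2, 1, 1, 5].
Convergents (p_i = a_i*p_{i-1} + p_{i-2}, q_i = a_i*q_{i-1} + q_{i-2} with p_{-2}=0, p_{-1}=1, q_{-2}=1, q_{-1}=0), until the denominator exceeds 6:
  i=0: a_0=3, p_0 = 3*1 + 0 = 3, q_0 = 3*0 + 1 = 1.
  i=1: a_1=2, p_1 = 2*3 + 1 = 7, q_1 = 2*1 + 0 = 2.
  i=2: a_2=1, p_2 = 1*7 + 3 = 10, q_2 = 1*2 + 1 = 3.
  i=3: a_3=1, p_3 = 1*10 + 7 = 17, q_3 = 1*3 + 2 = 5.
  i=4: a_4=5, p_4 = 5*17 + 10 = 95, q_4 = 5*5 + 3 = 28.
q_4 = 28 > 6, so the last convergent with denominator <= 6 is p_3/q_3 = 17/5.
The closest fraction with denominator <= 6 is either p_3/q_3 or the intermediate fraction (k*p_3 + p_2)/(k*q_3 + q_2) with the largest k >= 1 whose denominator stays <= 6; these approach x as k grows, and every other convergent or intermediate fraction in range is farther away.
Largest k: floor((6 - q_2)/q_3) = floor((6 - 3)/5) = 0.
Since k = 0, no intermediate fraction beyond p_3/q_3 has denominator <= 6, so the convergent 17/5 is the closest (its error is |95*5 - 17*28|/(28*5) = 1/140).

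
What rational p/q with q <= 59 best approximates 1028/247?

Expand x = 1028/247 as a continued fraction with the Euclidean algorithm:
  1028 = 4*247 + 40, so a_0 = 4.
  247 = 6*40 + 7, so a_1 = 6.
  40 = 5*7 + 5, so a_2 = 5.
  7 = 1*5 + 2, so a_3 = 1.
  5 = 2*2 + 1, so a_4 = 2.
  2 = 2*1 + 0, so a_5 = 2.
so x = [4; 6, 5, 1, 2, 2].
Convergents (p_i = a_i*p_{i-1} + p_{i-2}, q_i = a_i*q_{i-1} + q_{i-2} with p_{-2}=0, p_{-1}=1, q_{-2}=1, q_{-1}=0), until the denominator exceeds 59:
  i=0: a_0=4, p_0 = 4*1 + 0 = 4, q_0 = 4*0 + 1 = 1.
  i=1: a_1=6, p_1 = 6*4 + 1 = 25, q_1 = 6*1 + 0 = 6.
  i=2: a_2=5, p_2 = 5*25 + 4 = 129, q_2 = 5*6 + 1 = 31.
  i=3: a_3=1, p_3 = 1*129 + 25 = 154, q_3 = 1*31 + 6 = 37.
  i=4: a_4=2, p_4 = 2*154 + 129 = 437, q_4 = 2*37 + 31 = 105.
q_4 = 105 > 59, so the last convergent with denominator <= 59 is p_3/q_3 = 154/37.
The closest fraction with denominator <= 59 is either p_3/q_3 or the intermediate fraction (k*p_3 + p_2)/(k*q_3 + q_2) with the largest k >= 1 whose denominator stays <= 59; these approach x as k grows, and every other convergent or intermediate fraction in range is farther away.
Largest k: floor((59 - q_2)/q_3) = floor((59 - 31)/37) = 0.
Since k = 0, no intermediate fraction beyond p_3/q_3 has denominator <= 59, so the convergent 154/37 is the closest (its error is |1028*37 - 154*247|/(247*37) = 2/9139).

154/37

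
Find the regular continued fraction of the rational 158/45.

[3; 1, 1, 22]

Run the Euclidean algorithm on 158 and 45; the successive quotients are the partial quotients a_0, a_1, ... (each step inverts the fractional part left over by the previous one):
  158 = 3*45 + 23, so a_0 = 3.
  45 = 1*23 + 22, so a_1 = 1.
  23 = 1*22 + 1, so a_2 = 1.
  22 = 22*1 + 0, so a_3 = 22.
The remainder reaches 0 after 4 divisions, so the expansion has 4 partial quotients, read off in order.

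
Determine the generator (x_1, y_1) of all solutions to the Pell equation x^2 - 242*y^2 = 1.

First expand sqrt(242) as a continued fraction. With x_i = (sqrt(242) + m_i)/d_i and (m_0, d_0) = (0, 1): a_0 = floor(sqrt(242)) = 15, since 15^2 = 225 <= 242 < 256 = 16^2.
Iterate m_{i+1} = d_i*a_i - m_i, d_{i+1} = (242 - m_{i+1}^2)/d_i, a_{i+1} = floor((a_0 + m_{i+1})/d_{i+1}):
  m_1 = 1*15 - 0 = 15, d_1 = (242 - 15^2)/1 = 17/1 = 17, a_1 = floor((15 + 15)/17) = 1.
  m_2 = 17*1 - 15 = 2, d_2 = (242 - 2^2)/17 = 238/17 = 14, a_2 = floor((15 + 2)/14) = 1.
  m_3 = 14*1 - 2 = 12, d_3 = (242 - 12^2)/14 = 98/14 = 7, a_3 = floor((15 + 12)/7) = 3.
  m_4 = 7*3 - 12 = 9, d_4 = (242 - 9^2)/7 = 161/7 = 23, a_4 = floor((15 + 9)/23) = 1.
  m_5 = 23*1 - 9 = 14, d_5 = (242 - 14^2)/23 = 46/23 = 2, a_5 = floor((15 + 14)/2) = 14.
  m_6 = 2*14 - 14 = 14, d_6 = (242 - 14^2)/2 = 46/2 = 23, a_6 = floor((15 + 14)/23) = 1.
  m_7 = 23*1 - 14 = 9, d_7 = (242 - 9^2)/23 = 161/23 = 7, a_7 = floor((15 + 9)/7) = 3.
  m_8 = 7*3 - 9 = 12, d_8 = (242 - 12^2)/7 = 98/7 = 14, a_8 = floor((15 + 12)/14) = 1.
  m_9 = 14*1 - 12 = 2, d_9 = (242 - 2^2)/14 = 238/14 = 17, a_9 = floor((15 + 2)/17) = 1.
  m_10 = 17*1 - 2 = 15, d_10 = (242 - 15^2)/17 = 17/17 = 1, a_10 = floor((15 + 15)/1) = 30.
  m_11 = 1*30 - 15 = 15, d_11 = (242 - 15^2)/1 = 17/1 = 17: (m_11, d_11) = (m_1, d_1) = (15, 17), so from here the quotients repeat a_1, ..., a_10; the period length is 10.
So sqrt(242) = [15; (1, 1, 3, 1, 14, 1, 3, 1, 1, 30)] with period length k = 10.
k is even, so the fundamental solution of x^2 - 242y^2 = 1 is (p_{k-1}, q_{k-1}) = (p_9, q_9); compute convergents through index 9.
Convergents (p_i = a_i*p_{i-1} + p_{i-2}, q_i = a_i*q_{i-1} + q_{i-2} with p_{-2}=0, p_{-1}=1, q_{-2}=1, q_{-1}=0):
  i=0: a_0=15, p_0 = 15*1 + 0 = 15, q_0 = 15*0 + 1 = 1.
  i=1: a_1=1, p_1 = 1*15 + 1 = 16, q_1 = 1*1 + 0 = 1.
  i=2: a_2=1, p_2 = 1*16 + 15 = 31, q_2 = 1*1 + 1 = 2.
  i=3: a_3=3, p_3 = 3*31 + 16 = 109, q_3 = 3*2 + 1 = 7.
  i=4: a_4=1, p_4 = 1*109 + 31 = 140, q_4 = 1*7 + 2 = 9.
  i=5: a_5=14, p_5 = 14*140 + 109 = 2069, q_5 = 14*9 + 7 = 133.
  i=6: a_6=1, p_6 = 1*2069 + 140 = 2209, q_6 = 1*133 + 9 = 142.
  i=7: a_7=3, p_7 = 3*2209 + 2069 = 8696, q_7 = 3*142 + 133 = 559.
  i=8: a_8=1, p_8 = 1*8696 + 2209 = 10905, q_8 = 1*559 + 142 = 701.
  i=9: a_9=1, p_9 = 1*10905 + 8696 = 19601, q_9 = 1*701 + 559 = 1260.
Check: 19601^2 - 242*1260^2 = 384199201 - 384199200 = 1, so (x, y) = (19601, 1260) solves the equation, and by the theorem it is the least positive solution.

(x, y) = (19601, 1260)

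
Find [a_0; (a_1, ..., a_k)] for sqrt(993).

[31; (1, 1, 20, 1, 1, 62)]

Write x_i = (sqrt(993) + m_i)/d_i with (m_0, d_0) = (0, 1). a_0 = floor(sqrt(993)) = 31, since 31^2 = 961 <= 993 < 1024 = 32^2.
Iterate m_{i+1} = d_i*a_i - m_i, d_{i+1} = (993 - m_{i+1}^2)/d_i, a_{i+1} = floor((a_0 + m_{i+1})/d_{i+1}):
  m_1 = 1*31 - 0 = 31, d_1 = (993 - 31^2)/1 = 32/1 = 32, a_1 = floor((31 + 31)/32) = 1.
  m_2 = 32*1 - 31 = 1, d_2 = (993 - 1^2)/32 = 992/32 = 31, a_2 = floor((31 + 1)/31) = 1.
  m_3 = 31*1 - 1 = 30, d_3 = (993 - 30^2)/31 = 93/31 = 3, a_3 = floor((31 + 30)/3) = 20.
  m_4 = 3*20 - 30 = 30, d_4 = (993 - 30^2)/3 = 93/3 = 31, a_4 = floor((31 + 30)/31) = 1.
  m_5 = 31*1 - 30 = 1, d_5 = (993 - 1^2)/31 = 992/31 = 32, a_5 = floor((31 + 1)/32) = 1.
  m_6 = 32*1 - 1 = 31, d_6 = (993 - 31^2)/32 = 32/32 = 1, a_6 = floor((31 + 31)/1) = 62.
  m_7 = 1*62 - 31 = 31, d_7 = (993 - 31^2)/1 = 32/1 = 32: (m_7, d_7) = (m_1, d_1) = (31, 32), so from here the quotients repeat a_1, ..., a_6; the period length is 6.
Hence the expansion of sqrt(993) is a_0 = 31 followed by the repeating block 1, 1, 20, 1, 1, 62 (period 6).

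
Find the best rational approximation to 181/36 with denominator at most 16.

5/1

Expand x = 181/36 as a continued fraction with the Euclidean algorithm:
  181 = 5*36 + 1, so a_0 = 5.
  36 = 36*1 + 0, so a_1 = 36.
so x = [5; 36].
Convergents (p_i = a_i*p_{i-1} + p_{i-2}, q_i = a_i*q_{i-1} + q_{i-2} with p_{-2}=0, p_{-1}=1, q_{-2}=1, q_{-1}=0), until the denominator exceeds 16:
  i=0: a_0=5, p_0 = 5*1 + 0 = 5, q_0 = 5*0 + 1 = 1.
  i=1: a_1=36, p_1 = 36*5 + 1 = 181, q_1 = 36*1 + 0 = 36.
q_1 = 36 > 16, so the last convergent with denominator <= 16 is p_0/q_0 = 5/1.
The closest fraction with denominator <= 16 is either p_0/q_0 or the intermediate fraction (k*p_0 + p_{-1})/(k*q_0 + q_{-1}) with the largest k >= 1 whose denominator stays <= 16; these approach x as k grows, and every other convergent or intermediate fraction in range is farther away.
Largest k: floor((16 - q_{-1})/q_0) = floor((16 - 0)/1) = 16 (using the seeds p_{-1} = 1, q_{-1} = 0).
That gives (16*5 + 1)/(16*1 + 0) = 81/16.
Compare the errors: |x - 5/1| = |181*1 - 5*36|/(36*1) = 1/36, and |x - 81/16| = |181*16 - 81*36|/(36*16) = 20/576.
Cross-multiplying, 1*576 = 576 < 720 = 20*36, so 1/36 is smaller: the convergent 5/1 is closer to x than 81/16.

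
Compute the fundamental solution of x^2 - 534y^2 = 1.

First expand sqrt(534) as a continued fraction. With x_i = (sqrt(534) + m_i)/d_i and (m_0, d_0) = (0, 1): a_0 = floor(sqrt(534)) = 23, since 23^2 = 529 <= 534 < 576 = 24^2.
Iterate m_{i+1} = d_i*a_i - m_i, d_{i+1} = (534 - m_{i+1}^2)/d_i, a_{i+1} = floor((a_0 + m_{i+1})/d_{i+1}):
  m_1 = 1*23 - 0 = 23, d_1 = (534 - 23^2)/1 = 5/1 = 5, a_1 = floor((23 + 23)/5) = 9.
  m_2 = 5*9 - 23 = 22, d_2 = (534 - 22^2)/5 = 50/5 = 10, a_2 = floor((23 + 22)/10) = 4.
  m_3 = 10*4 - 22 = 18, d_3 = (534 - 18^2)/10 = 210/10 = 21, a_3 = floor((23 + 18)/21) = 1.
  m_4 = 21*1 - 18 = 3, d_4 = (534 - 3^2)/21 = 525/21 = 25, a_4 = floor((23 + 3)/25) = 1.
  m_5 = 25*1 - 3 = 22, d_5 = (534 - 22^2)/25 = 50/25 = 2, a_5 = floor((23 + 22)/2) = 22.
  m_6 = 2*22 - 22 = 22, d_6 = (534 - 22^2)/2 = 50/2 = 25, a_6 = floor((23 + 22)/25) = 1.
  m_7 = 25*1 - 22 = 3, d_7 = (534 - 3^2)/25 = 525/25 = 21, a_7 = floor((23 + 3)/21) = 1.
  m_8 = 21*1 - 3 = 18, d_8 = (534 - 18^2)/21 = 210/21 = 10, a_8 = floor((23 + 18)/10) = 4.
  m_9 = 10*4 - 18 = 22, d_9 = (534 - 22^2)/10 = 50/10 = 5, a_9 = floor((23 + 22)/5) = 9.
  m_10 = 5*9 - 22 = 23, d_10 = (534 - 23^2)/5 = 5/5 = 1, a_10 = floor((23 + 23)/1) = 46.
  m_11 = 1*46 - 23 = 23, d_11 = (534 - 23^2)/1 = 5/1 = 5: (m_11, d_11) = (m_1, d_1) = (23, 5), so from here the quotients repeat a_1, ..., a_10; the period length is 10.
So sqrt(534) = [23; (9, 4, 1, 1, 22, 1, 1, 4, 9, 46)] with period length k = 10.
k is even, so the fundamental solution of x^2 - 534y^2 = 1 is (p_{k-1}, q_{k-1}) = (p_9, q_9); compute convergents through index 9.
Convergents (p_i = a_i*p_{i-1} + p_{i-2}, q_i = a_i*q_{i-1} + q_{i-2} with p_{-2}=0, p_{-1}=1, q_{-2}=1, q_{-1}=0):
  i=0: a_0=23, p_0 = 23*1 + 0 = 23, q_0 = 23*0 + 1 = 1.
  i=1: a_1=9, p_1 = 9*23 + 1 = 208, q_1 = 9*1 + 0 = 9.
  i=2: a_2=4, p_2 = 4*208 + 23 = 855, q_2 = 4*9 + 1 = 37.
  i=3: a_3=1, p_3 = 1*855 + 208 = 1063, q_3 = 1*37 + 9 = 46.
  i=4: a_4=1, p_4 = 1*1063 + 855 = 1918, q_4 = 1*46 + 37 = 83.
  i=5: a_5=22, p_5 = 22*1918 + 1063 = 43259, q_5 = 22*83 + 46 = 1872.
  i=6: a_6=1, p_6 = 1*43259 + 1918 = 45177, q_6 = 1*1872 + 83 = 1955.
  i=7: a_7=1, p_7 = 1*45177 + 43259 = 88436, q_7 = 1*1955 + 1872 = 3827.
  i=8: a_8=4, p_8 = 4*88436 + 45177 = 398921, q_8 = 4*3827 + 1955 = 17263.
  i=9: a_9=9, p_9 = 9*398921 + 88436 = 3678725, q_9 = 9*17263 + 3827 = 159194.
Check: 3678725^2 - 534*159194^2 = 13533017625625 - 13533017625624 = 1, so (x, y) = (3678725, 159194) solves the equation, and by the theorem it is the least positive solution.

(x, y) = (3678725, 159194)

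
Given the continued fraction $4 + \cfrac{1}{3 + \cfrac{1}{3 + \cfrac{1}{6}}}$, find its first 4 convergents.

4/1, 13/3, 43/10, 271/63

Using the convergent recurrence p_i = a_i*p_{i-1} + p_{i-2}, q_i = a_i*q_{i-1} + q_{i-2} with p_{-2}=0, p_{-1}=1, q_{-2}=1, q_{-1}=0:
  i=0: a_0=4, p_0 = 4*1 + 0 = 4, q_0 = 4*0 + 1 = 1.
  i=1: a_1=3, p_1 = 3*4 + 1 = 13, q_1 = 3*1 + 0 = 3.
  i=2: a_2=3, p_2 = 3*13 + 4 = 43, q_2 = 3*3 + 1 = 10.
  i=3: a_3=6, p_3 = 6*43 + 13 = 271, q_3 = 6*10 + 3 = 63.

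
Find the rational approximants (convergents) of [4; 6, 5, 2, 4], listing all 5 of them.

4/1, 25/6, 129/31, 283/68, 1261/303

Using the convergent recurrence p_i = a_i*p_{i-1} + p_{i-2}, q_i = a_i*q_{i-1} + q_{i-2} with p_{-2}=0, p_{-1}=1, q_{-2}=1, q_{-1}=0:
  i=0: a_0=4, p_0 = 4*1 + 0 = 4, q_0 = 4*0 + 1 = 1.
  i=1: a_1=6, p_1 = 6*4 + 1 = 25, q_1 = 6*1 + 0 = 6.
  i=2: a_2=5, p_2 = 5*25 + 4 = 129, q_2 = 5*6 + 1 = 31.
  i=3: a_3=2, p_3 = 2*129 + 25 = 283, q_3 = 2*31 + 6 = 68.
  i=4: a_4=4, p_4 = 4*283 + 129 = 1261, q_4 = 4*68 + 31 = 303.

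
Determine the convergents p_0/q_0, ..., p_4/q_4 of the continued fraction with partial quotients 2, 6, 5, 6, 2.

Using the convergent recurrence p_i = a_i*p_{i-1} + p_{i-2}, q_i = a_i*q_{i-1} + q_{i-2} with p_{-2}=0, p_{-1}=1, q_{-2}=1, q_{-1}=0:
  i=0: a_0=2, p_0 = 2*1 + 0 = 2, q_0 = 2*0 + 1 = 1.
  i=1: a_1=6, p_1 = 6*2 + 1 = 13, q_1 = 6*1 + 0 = 6.
  i=2: a_2=5, p_2 = 5*13 + 2 = 67, q_2 = 5*6 + 1 = 31.
  i=3: a_3=6, p_3 = 6*67 + 13 = 415, q_3 = 6*31 + 6 = 192.
  i=4: a_4=2, p_4 = 2*415 + 67 = 897, q_4 = 2*192 + 31 = 415.

2/1, 13/6, 67/31, 415/192, 897/415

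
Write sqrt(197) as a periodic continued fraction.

Write x_i = (sqrt(197) + m_i)/d_i with (m_0, d_0) = (0, 1). a_0 = floor(sqrt(197)) = 14, since 14^2 = 196 <= 197 < 225 = 15^2.
Iterate m_{i+1} = d_i*a_i - m_i, d_{i+1} = (197 - m_{i+1}^2)/d_i, a_{i+1} = floor((a_0 + m_{i+1})/d_{i+1}):
  m_1 = 1*14 - 0 = 14, d_1 = (197 - 14^2)/1 = 1/1 = 1, a_1 = floor((14 + 14)/1) = 28.
  m_2 = 1*28 - 14 = 14, d_2 = (197 - 14^2)/1 = 1/1 = 1: (m_2, d_2) = (m_1, d_1) = (14, 1), so from here the quotient a_1 repeats; the period length is 1.
Hence the expansion of sqrt(197) is a_0 = 14 followed by the repeating block 28 (period 1).

[14; (28)]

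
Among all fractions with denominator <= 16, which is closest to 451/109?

62/15

Expand x = 451/109 as a continued fraction with the Euclidean algorithm:
  451 = 4*109 + 15, so a_0 = 4.
  109 = 7*15 + 4, so a_1 = 7.
  15 = 3*4 + 3, so a_2 = 3.
  4 = 1*3 + 1, so a_3 = 1.
  3 = 3*1 + 0, so a_4 = 3.
so x = [4; 7, 3, 1, 3].
Convergents (p_i = a_i*p_{i-1} + p_{i-2}, q_i = a_i*q_{i-1} + q_{i-2} with p_{-2}=0, p_{-1}=1, q_{-2}=1, q_{-1}=0), until the denominator exceeds 16:
  i=0: a_0=4, p_0 = 4*1 + 0 = 4, q_0 = 4*0 + 1 = 1.
  i=1: a_1=7, p_1 = 7*4 + 1 = 29, q_1 = 7*1 + 0 = 7.
  i=2: a_2=3, p_2 = 3*29 + 4 = 91, q_2 = 3*7 + 1 = 22.
q_2 = 22 > 16, so the last convergent with denominator <= 16 is p_1/q_1 = 29/7.
The closest fraction with denominator <= 16 is either p_1/q_1 or the intermediate fraction (k*p_1 + p_0)/(k*q_1 + q_0) with the largest k >= 1 whose denominator stays <= 16; these approach x as k grows, and every other convergent or intermediate fraction in range is farther away.
Largest k: floor((16 - q_0)/q_1) = floor((16 - 1)/7) = 2.
That gives (2*29 + 4)/(2*7 + 1) = 62/15.
Compare the errors: |x - 29/7| = |451*7 - 29*109|/(109*7) = 4/763, and |x - 62/15| = |451*15 - 62*109|/(109*15) = 7/1635.
Cross-multiplying, 7*763 = 5341 < 6540 = 4*1635, so 7/1635 is smaller: the intermediate fraction 62/15 is closer to x than 29/7.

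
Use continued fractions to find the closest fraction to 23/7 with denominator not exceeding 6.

Expand x = 23/7 as a continued fraction with the Euclidean algorithm:
  23 = 3*7 + 2, so a_0 = 3.
  7 = 3*2 + 1, so a_1 = 3.
  2 = 2*1 + 0, so a_2 = 2.
so x = [3; 3, 2].
Convergents (p_i = a_i*p_{i-1} + p_{i-2}, q_i = a_i*q_{i-1} + q_{i-2} with p_{-2}=0, p_{-1}=1, q_{-2}=1, q_{-1}=0), until the denominator exceeds 6:
  i=0: a_0=3, p_0 = 3*1 + 0 = 3, q_0 = 3*0 + 1 = 1.
  i=1: a_1=3, p_1 = 3*3 + 1 = 10, q_1 = 3*1 + 0 = 3.
  i=2: a_2=2, p_2 = 2*10 + 3 = 23, q_2 = 2*3 + 1 = 7.
q_2 = 7 > 6, so the last convergent with denominator <= 6 is p_1/q_1 = 10/3.
The closest fraction with denominator <= 6 is either p_1/q_1 or the intermediate fraction (k*p_1 + p_0)/(k*q_1 + q_0) with the largest k >= 1 whose denominator stays <= 6; these approach x as k grows, and every other convergent or intermediate fraction in range is farther away.
Largest k: floor((6 - q_0)/q_1) = floor((6 - 1)/3) = 1.
That gives (1*10 + 3)/(1*3 + 1) = 13/4.
Compare the errors: |x - 10/3| = |23*3 - 10*7|/(7*3) = 1/21, and |x - 13/4| = |23*4 - 13*7|/(7*4) = 1/28.
Cross-multiplying, 1*21 = 21 < 28 = 1*28, so 1/28 is smaller: the intermediate fraction 13/4 is closer to x than 10/3.

13/4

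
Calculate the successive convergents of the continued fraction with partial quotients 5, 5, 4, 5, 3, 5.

5/1, 26/5, 109/21, 571/110, 1822/351, 9681/1865

Using the convergent recurrence p_i = a_i*p_{i-1} + p_{i-2}, q_i = a_i*q_{i-1} + q_{i-2} with p_{-2}=0, p_{-1}=1, q_{-2}=1, q_{-1}=0:
  i=0: a_0=5, p_0 = 5*1 + 0 = 5, q_0 = 5*0 + 1 = 1.
  i=1: a_1=5, p_1 = 5*5 + 1 = 26, q_1 = 5*1 + 0 = 5.
  i=2: a_2=4, p_2 = 4*26 + 5 = 109, q_2 = 4*5 + 1 = 21.
  i=3: a_3=5, p_3 = 5*109 + 26 = 571, q_3 = 5*21 + 5 = 110.
  i=4: a_4=3, p_4 = 3*571 + 109 = 1822, q_4 = 3*110 + 21 = 351.
  i=5: a_5=5, p_5 = 5*1822 + 571 = 9681, q_5 = 5*351 + 110 = 1865.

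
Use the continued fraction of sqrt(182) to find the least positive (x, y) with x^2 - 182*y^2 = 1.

First expand sqrt(182) as a continued fraction. With x_i = (sqrt(182) + m_i)/d_i and (m_0, d_0) = (0, 1): a_0 = floor(sqrt(182)) = 13, since 13^2 = 169 <= 182 < 196 = 14^2.
Iterate m_{i+1} = d_i*a_i - m_i, d_{i+1} = (182 - m_{i+1}^2)/d_i, a_{i+1} = floor((a_0 + m_{i+1})/d_{i+1}):
  m_1 = 1*13 - 0 = 13, d_1 = (182 - 13^2)/1 = 13/1 = 13, a_1 = floor((13 + 13)/13) = 2.
  m_2 = 13*2 - 13 = 13, d_2 = (182 - 13^2)/13 = 13/13 = 1, a_2 = floor((13 + 13)/1) = 26.
  m_3 = 1*26 - 13 = 13, d_3 = (182 - 13^2)/1 = 13/1 = 13: (m_3, d_3) = (m_1, d_1) = (13, 13), so from here the quotients repeat a_1, a_2; the period length is 2.
So sqrt(182) = [13; (2, 26)] with period length k = 2.
k is even, so the fundamental solution of x^2 - 182y^2 = 1 is (p_{k-1}, q_{k-1}) = (p_1, q_1); compute convergents through index 1.
Convergents (p_i = a_i*p_{i-1} + p_{i-2}, q_i = a_i*q_{i-1} + q_{i-2} with p_{-2}=0, p_{-1}=1, q_{-2}=1, q_{-1}=0):
  i=0: a_0=13, p_0 = 13*1 + 0 = 13, q_0 = 13*0 + 1 = 1.
  i=1: a_1=2, p_1 = 2*13 + 1 = 27, q_1 = 2*1 + 0 = 2.
Check: 27^2 - 182*2^2 = 729 - 728 = 1, so (x, y) = (27, 2) solves the equation, and by the theorem it is the least positive solution.

(x, y) = (27, 2)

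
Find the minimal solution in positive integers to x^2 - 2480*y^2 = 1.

(x, y) = (249, 5)

First expand sqrt(2480) as a continued fraction. With x_i = (sqrt(2480) + m_i)/d_i and (m_0, d_0) = (0, 1): a_0 = floor(sqrt(2480)) = 49, since 49^2 = 2401 <= 2480 < 2500 = 50^2.
Iterate m_{i+1} = d_i*a_i - m_i, d_{i+1} = (2480 - m_{i+1}^2)/d_i, a_{i+1} = floor((a_0 + m_{i+1})/d_{i+1}):
  m_1 = 1*49 - 0 = 49, d_1 = (2480 - 49^2)/1 = 79/1 = 79, a_1 = floor((49 + 49)/79) = 1.
  m_2 = 79*1 - 49 = 30, d_2 = (2480 - 30^2)/79 = 1580/79 = 20, a_2 = floor((49 + 30)/20) = 3.
  m_3 = 20*3 - 30 = 30, d_3 = (2480 - 30^2)/20 = 1580/20 = 79, a_3 = floor((49 + 30)/79) = 1.
  m_4 = 79*1 - 30 = 49, d_4 = (2480 - 49^2)/79 = 79/79 = 1, a_4 = floor((49 + 49)/1) = 98.
  m_5 = 1*98 - 49 = 49, d_5 = (2480 - 49^2)/1 = 79/1 = 79: (m_5, d_5) = (m_1, d_1) = (49, 79), so from here the quotients repeat a_1, ..., a_4; the period length is 4.
So sqrt(2480) = [49; (1, 3, 1, 98)] with period length k = 4.
k is even, so the fundamental solution of x^2 - 2480y^2 = 1 is (p_{k-1}, q_{k-1}) = (p_3, q_3); compute convergents through index 3.
Convergents (p_i = a_i*p_{i-1} + p_{i-2}, q_i = a_i*q_{i-1} + q_{i-2} with p_{-2}=0, p_{-1}=1, q_{-2}=1, q_{-1}=0):
  i=0: a_0=49, p_0 = 49*1 + 0 = 49, q_0 = 49*0 + 1 = 1.
  i=1: a_1=1, p_1 = 1*49 + 1 = 50, q_1 = 1*1 + 0 = 1.
  i=2: a_2=3, p_2 = 3*50 + 49 = 199, q_2 = 3*1 + 1 = 4.
  i=3: a_3=1, p_3 = 1*199 + 50 = 249, q_3 = 1*4 + 1 = 5.
Check: 249^2 - 2480*5^2 = 62001 - 62000 = 1, so (x, y) = (249, 5) solves the equation, and by the theorem it is the least positive solution.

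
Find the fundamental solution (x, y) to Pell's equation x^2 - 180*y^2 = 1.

(x, y) = (161, 12)

First expand sqrt(180) as a continued fraction. With x_i = (sqrt(180) + m_i)/d_i and (m_0, d_0) = (0, 1): a_0 = floor(sqrt(180)) = 13, since 13^2 = 169 <= 180 < 196 = 14^2.
Iterate m_{i+1} = d_i*a_i - m_i, d_{i+1} = (180 - m_{i+1}^2)/d_i, a_{i+1} = floor((a_0 + m_{i+1})/d_{i+1}):
  m_1 = 1*13 - 0 = 13, d_1 = (180 - 13^2)/1 = 11/1 = 11, a_1 = floor((13 + 13)/11) = 2.
  m_2 = 11*2 - 13 = 9, d_2 = (180 - 9^2)/11 = 99/11 = 9, a_2 = floor((13 + 9)/9) = 2.
  m_3 = 9*2 - 9 = 9, d_3 = (180 - 9^2)/9 = 99/9 = 11, a_3 = floor((13 + 9)/11) = 2.
  m_4 = 11*2 - 9 = 13, d_4 = (180 - 13^2)/11 = 11/11 = 1, a_4 = floor((13 + 13)/1) = 26.
  m_5 = 1*26 - 13 = 13, d_5 = (180 - 13^2)/1 = 11/1 = 11: (m_5, d_5) = (m_1, d_1) = (13, 11), so from here the quotients repeat a_1, ..., a_4; the period length is 4.
So sqrt(180) = [13; (2, 2, 2, 26)] with period length k = 4.
k is even, so the fundamental solution of x^2 - 180y^2 = 1 is (p_{k-1}, q_{k-1}) = (p_3, q_3); compute convergents through index 3.
Convergents (p_i = a_i*p_{i-1} + p_{i-2}, q_i = a_i*q_{i-1} + q_{i-2} with p_{-2}=0, p_{-1}=1, q_{-2}=1, q_{-1}=0):
  i=0: a_0=13, p_0 = 13*1 + 0 = 13, q_0 = 13*0 + 1 = 1.
  i=1: a_1=2, p_1 = 2*13 + 1 = 27, q_1 = 2*1 + 0 = 2.
  i=2: a_2=2, p_2 = 2*27 + 13 = 67, q_2 = 2*2 + 1 = 5.
  i=3: a_3=2, p_3 = 2*67 + 27 = 161, q_3 = 2*5 + 2 = 12.
Check: 161^2 - 180*12^2 = 25921 - 25920 = 1, so (x, y) = (161, 12) solves the equation, and by the theorem it is the least positive solution.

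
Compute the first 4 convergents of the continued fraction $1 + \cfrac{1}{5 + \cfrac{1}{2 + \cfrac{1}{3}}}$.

1/1, 6/5, 13/11, 45/38

Using the convergent recurrence p_i = a_i*p_{i-1} + p_{i-2}, q_i = a_i*q_{i-1} + q_{i-2} with p_{-2}=0, p_{-1}=1, q_{-2}=1, q_{-1}=0:
  i=0: a_0=1, p_0 = 1*1 + 0 = 1, q_0 = 1*0 + 1 = 1.
  i=1: a_1=5, p_1 = 5*1 + 1 = 6, q_1 = 5*1 + 0 = 5.
  i=2: a_2=2, p_2 = 2*6 + 1 = 13, q_2 = 2*5 + 1 = 11.
  i=3: a_3=3, p_3 = 3*13 + 6 = 45, q_3 = 3*11 + 5 = 38.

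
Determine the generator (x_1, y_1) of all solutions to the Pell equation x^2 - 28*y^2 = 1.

First expand sqrt(28) as a continued fraction. With x_i = (sqrt(28) + m_i)/d_i and (m_0, d_0) = (0, 1): a_0 = floor(sqrt(28)) = 5, since 5^2 = 25 <= 28 < 36 = 6^2.
Iterate m_{i+1} = d_i*a_i - m_i, d_{i+1} = (28 - m_{i+1}^2)/d_i, a_{i+1} = floor((a_0 + m_{i+1})/d_{i+1}):
  m_1 = 1*5 - 0 = 5, d_1 = (28 - 5^2)/1 = 3/1 = 3, a_1 = floor((5 + 5)/3) = 3.
  m_2 = 3*3 - 5 = 4, d_2 = (28 - 4^2)/3 = 12/3 = 4, a_2 = floor((5 + 4)/4) = 2.
  m_3 = 4*2 - 4 = 4, d_3 = (28 - 4^2)/4 = 12/4 = 3, a_3 = floor((5 + 4)/3) = 3.
  m_4 = 3*3 - 4 = 5, d_4 = (28 - 5^2)/3 = 3/3 = 1, a_4 = floor((5 + 5)/1) = 10.
  m_5 = 1*10 - 5 = 5, d_5 = (28 - 5^2)/1 = 3/1 = 3: (m_5, d_5) = (m_1, d_1) = (5, 3), so from here the quotients repeat a_1, ..., a_4; the period length is 4.
So sqrt(28) = [5; (3, 2, 3, 10)] with period length k = 4.
k is even, so the fundamental solution of x^2 - 28y^2 = 1 is (p_{k-1}, q_{k-1}) = (p_3, q_3); compute convergents through index 3.
Convergents (p_i = a_i*p_{i-1} + p_{i-2}, q_i = a_i*q_{i-1} + q_{i-2} with p_{-2}=0, p_{-1}=1, q_{-2}=1, q_{-1}=0):
  i=0: a_0=5, p_0 = 5*1 + 0 = 5, q_0 = 5*0 + 1 = 1.
  i=1: a_1=3, p_1 = 3*5 + 1 = 16, q_1 = 3*1 + 0 = 3.
  i=2: a_2=2, p_2 = 2*16 + 5 = 37, q_2 = 2*3 + 1 = 7.
  i=3: a_3=3, p_3 = 3*37 + 16 = 127, q_3 = 3*7 + 3 = 24.
Check: 127^2 - 28*24^2 = 16129 - 16128 = 1, so (x, y) = (127, 24) solves the equation, and by the theorem it is the least positive solution.

(x, y) = (127, 24)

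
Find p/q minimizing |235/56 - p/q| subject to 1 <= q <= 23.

Expand x = 235/56 as a continued fraction with the Euclidean algorithm:
  235 = 4*56 + 11, so a_0 = 4.
  56 = 5*11 + 1, so a_1 = 5.
  11 = 11*1 + 0, so a_2 = 11.
so x = [4; 5, 11].
Convergents (p_i = a_i*p_{i-1} + p_{i-2}, q_i = a_i*q_{i-1} + q_{i-2} with p_{-2}=0, p_{-1}=1, q_{-2}=1, q_{-1}=0), until the denominator exceeds 23:
  i=0: a_0=4, p_0 = 4*1 + 0 = 4, q_0 = 4*0 + 1 = 1.
  i=1: a_1=5, p_1 = 5*4 + 1 = 21, q_1 = 5*1 + 0 = 5.
  i=2: a_2=11, p_2 = 11*21 + 4 = 235, q_2 = 11*5 + 1 = 56.
q_2 = 56 > 23, so the last convergent with denominator <= 23 is p_1/q_1 = 21/5.
The closest fraction with denominator <= 23 is either p_1/q_1 or the intermediate fraction (k*p_1 + p_0)/(k*q_1 + q_0) with the largest k >= 1 whose denominator stays <= 23; these approach x as k grows, and every other convergent or intermediate fraction in range is farther away.
Largest k: floor((23 - q_0)/q_1) = floor((23 - 1)/5) = 4.
That gives (4*21 + 4)/(4*5 + 1) = 88/21.
Compare the errors: |x - 21/5| = |235*5 - 21*56|/(56*5) = 1/280, and |x - 88/21| = |235*21 - 88*56|/(56*21) = 7/1176.
Cross-multiplying, 1*1176 = 1176 < 1960 = 7*280, so 1/280 is smaller: the convergent 21/5 is closer to x than 88/21.

21/5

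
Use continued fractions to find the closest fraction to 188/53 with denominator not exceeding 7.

Expand x = 188/53 as a continued fraction with the Euclidean algorithm:
  188 = 3*53 + 29, so a_0 = 3.
  53 = 1*29 + 24, so a_1 = 1.
  29 = 1*24 + 5, so a_2 = 1.
  24 = 4*5 + 4, so a_3 = 4.
  5 = 1*4 + 1, so a_4 = 1.
  4 = 4*1 + 0, so a_5 = 4.
so x = [3; 1, 1, 4, 1, 4].
Convergents (p_i = a_i*p_{i-1} + p_{i-2}, q_i = a_i*q_{i-1} + q_{i-2} with p_{-2}=0, p_{-1}=1, q_{-2}=1, q_{-1}=0), until the denominator exceeds 7:
  i=0: a_0=3, p_0 = 3*1 + 0 = 3, q_0 = 3*0 + 1 = 1.
  i=1: a_1=1, p_1 = 1*3 + 1 = 4, q_1 = 1*1 + 0 = 1.
  i=2: a_2=1, p_2 = 1*4 + 3 = 7, q_2 = 1*1 + 1 = 2.
  i=3: a_3=4, p_3 = 4*7 + 4 = 32, q_3 = 4*2 + 1 = 9.
q_3 = 9 > 7, so the last convergent with denominator <= 7 is p_2/q_2 = 7/2.
The closest fraction with denominator <= 7 is either p_2/q_2 or the intermediate fraction (k*p_2 + p_1)/(k*q_2 + q_1) with the largest k >= 1 whose denominator stays <= 7; these approach x as k grows, and every other convergent or intermediate fraction in range is farther away.
Largest k: floor((7 - q_1)/q_2) = floor((7 - 1)/2) = 3.
That gives (3*7 + 4)/(3*2 + 1) = 25/7.
Compare the errors: |x - 7/2| = |188*2 - 7*53|/(53*2) = 5/106, and |x - 25/7| = |188*7 - 25*53|/(53*7) = 9/371.
Cross-multiplying, 9*106 = 954 < 1855 = 5*371, so 9/371 is smaller: the intermediate fraction 25/7 is closer to x than 7/2.

25/7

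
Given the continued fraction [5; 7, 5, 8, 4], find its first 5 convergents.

Using the convergent recurrence p_i = a_i*p_{i-1} + p_{i-2}, q_i = a_i*q_{i-1} + q_{i-2} with p_{-2}=0, p_{-1}=1, q_{-2}=1, q_{-1}=0:
  i=0: a_0=5, p_0 = 5*1 + 0 = 5, q_0 = 5*0 + 1 = 1.
  i=1: a_1=7, p_1 = 7*5 + 1 = 36, q_1 = 7*1 + 0 = 7.
  i=2: a_2=5, p_2 = 5*36 + 5 = 185, q_2 = 5*7 + 1 = 36.
  i=3: a_3=8, p_3 = 8*185 + 36 = 1516, q_3 = 8*36 + 7 = 295.
  i=4: a_4=4, p_4 = 4*1516 + 185 = 6249, q_4 = 4*295 + 36 = 1216.

5/1, 36/7, 185/36, 1516/295, 6249/1216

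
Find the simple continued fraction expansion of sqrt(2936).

Write x_i = (sqrt(2936) + m_i)/d_i with (m_0, d_0) = (0, 1). a_0 = floor(sqrt(2936)) = 54, since 54^2 = 2916 <= 2936 < 3025 = 55^2.
Iterate m_{i+1} = d_i*a_i - m_i, d_{i+1} = (2936 - m_{i+1}^2)/d_i, a_{i+1} = floor((a_0 + m_{i+1})/d_{i+1}):
  m_1 = 1*54 - 0 = 54, d_1 = (2936 - 54^2)/1 = 20/1 = 20, a_1 = floor((54 + 54)/20) = 5.
  m_2 = 20*5 - 54 = 46, d_2 = (2936 - 46^2)/20 = 820/20 = 41, a_2 = floor((54 + 46)/41) = 2.
  m_3 = 41*2 - 46 = 36, d_3 = (2936 - 36^2)/41 = 1640/41 = 40, a_3 = floor((54 + 36)/40) = 2.
  m_4 = 40*2 - 36 = 44, d_4 = (2936 - 44^2)/40 = 1000/40 = 25, a_4 = floor((54 + 44)/25) = 3.
  m_5 = 25*3 - 44 = 31, d_5 = (2936 - 31^2)/25 = 1975/25 = 79, a_5 = floor((54 + 31)/79) = 1.
  m_6 = 79*1 - 31 = 48, d_6 = (2936 - 48^2)/79 = 632/79 = 8, a_6 = floor((54 + 48)/8) = 12.
  m_7 = 8*12 - 48 = 48, d_7 = (2936 - 48^2)/8 = 632/8 = 79, a_7 = floor((54 + 48)/79) = 1.
  m_8 = 79*1 - 48 = 31, d_8 = (2936 - 31^2)/79 = 1975/79 = 25, a_8 = floor((54 + 31)/25) = 3.
  m_9 = 25*3 - 31 = 44, d_9 = (2936 - 44^2)/25 = 1000/25 = 40, a_9 = floor((54 + 44)/40) = 2.
  m_10 = 40*2 - 44 = 36, d_10 = (2936 - 36^2)/40 = 1640/40 = 41, a_10 = floor((54 + 36)/41) = 2.
  m_11 = 41*2 - 36 = 46, d_11 = (2936 - 46^2)/41 = 820/41 = 20, a_11 = floor((54 + 46)/20) = 5.
  m_12 = 20*5 - 46 = 54, d_12 = (2936 - 54^2)/20 = 20/20 = 1, a_12 = floor((54 + 54)/1) = 108.
  m_13 = 1*108 - 54 = 54, d_13 = (2936 - 54^2)/1 = 20/1 = 20: (m_13, d_13) = (m_1, d_1) = (54, 20), so from here the quotients repeat a_1, ..., a_12; the period length is 12.
Hence the expansion of sqrt(2936) is a_0 = 54 followed by the repeating block 5, 2, 2, 3, 1, 12, 1, 3, 2, 2, 5, 108 (period 12).

[54; (5, 2, 2, 3, 1, 12, 1, 3, 2, 2, 5, 108)]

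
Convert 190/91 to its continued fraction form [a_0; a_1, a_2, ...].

[2; 11, 2, 1, 2]

Run the Euclidean algorithm on 190 and 91; the successive quotients are the partial quotients a_0, a_1, ... (each step inverts the fractional part left over by the previous one):
  190 = 2*91 + 8, so a_0 = 2.
  91 = 11*8 + 3, so a_1 = 11.
  8 = 2*3 + 2, so a_2 = 2.
  3 = 1*2 + 1, so a_3 = 1.
  2 = 2*1 + 0, so a_4 = 2.
The remainder reaches 0 after 5 divisions, so the expansion has 5 partial quotients, read off in order.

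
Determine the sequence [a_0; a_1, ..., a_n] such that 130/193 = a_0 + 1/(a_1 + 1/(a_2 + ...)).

[0; 1, 2, 15, 1, 3]

Run the Euclidean algorithm on 130 and 193; the successive quotients are the partial quotients a_0, a_1, ... (each step inverts the fractional part left over by the previous one):
  130 = 0*193 + 130, so a_0 = 0.
  193 = 1*130 + 63, so a_1 = 1.
  130 = 2*63 + 4, so a_2 = 2.
  63 = 15*4 + 3, so a_3 = 15.
  4 = 1*3 + 1, so a_4 = 1.
  3 = 3*1 + 0, so a_5 = 3.
The remainder reaches 0 after 6 divisions, so the expansion has 6 partial quotients, read off in order.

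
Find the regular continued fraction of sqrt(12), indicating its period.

[3; (2, 6)]

Write x_i = (sqrt(12) + m_i)/d_i with (m_0, d_0) = (0, 1). a_0 = floor(sqrt(12)) = 3, since 3^2 = 9 <= 12 < 16 = 4^2.
Iterate m_{i+1} = d_i*a_i - m_i, d_{i+1} = (12 - m_{i+1}^2)/d_i, a_{i+1} = floor((a_0 + m_{i+1})/d_{i+1}):
  m_1 = 1*3 - 0 = 3, d_1 = (12 - 3^2)/1 = 3/1 = 3, a_1 = floor((3 + 3)/3) = 2.
  m_2 = 3*2 - 3 = 3, d_2 = (12 - 3^2)/3 = 3/3 = 1, a_2 = floor((3 + 3)/1) = 6.
  m_3 = 1*6 - 3 = 3, d_3 = (12 - 3^2)/1 = 3/1 = 3: (m_3, d_3) = (m_1, d_1) = (3, 3), so from here the quotients repeat a_1, a_2; the period length is 2.
Hence the expansion of sqrt(12) is a_0 = 3 followed by the repeating block 2, 6 (period 2).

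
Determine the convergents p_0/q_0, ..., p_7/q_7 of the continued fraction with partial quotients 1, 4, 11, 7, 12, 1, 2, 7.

Using the convergent recurrence p_i = a_i*p_{i-1} + p_{i-2}, q_i = a_i*q_{i-1} + q_{i-2} with p_{-2}=0, p_{-1}=1, q_{-2}=1, q_{-1}=0:
  i=0: a_0=1, p_0 = 1*1 + 0 = 1, q_0 = 1*0 + 1 = 1.
  i=1: a_1=4, p_1 = 4*1 + 1 = 5, q_1 = 4*1 + 0 = 4.
  i=2: a_2=11, p_2 = 11*5 + 1 = 56, q_2 = 11*4 + 1 = 45.
  i=3: a_3=7, p_3 = 7*56 + 5 = 397, q_3 = 7*45 + 4 = 319.
  i=4: a_4=12, p_4 = 12*397 + 56 = 4820, q_4 = 12*319 + 45 = 3873.
  i=5: a_5=1, p_5 = 1*4820 + 397 = 5217, q_5 = 1*3873 + 319 = 4192.
  i=6: a_6=2, p_6 = 2*5217 + 4820 = 15254, q_6 = 2*4192 + 3873 = 12257.
  i=7: a_7=7, p_7 = 7*15254 + 5217 = 111995, q_7 = 7*12257 + 4192 = 89991.

1/1, 5/4, 56/45, 397/319, 4820/3873, 5217/4192, 15254/12257, 111995/89991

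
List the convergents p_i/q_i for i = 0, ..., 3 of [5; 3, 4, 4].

Using the convergent recurrence p_i = a_i*p_{i-1} + p_{i-2}, q_i = a_i*q_{i-1} + q_{i-2} with p_{-2}=0, p_{-1}=1, q_{-2}=1, q_{-1}=0:
  i=0: a_0=5, p_0 = 5*1 + 0 = 5, q_0 = 5*0 + 1 = 1.
  i=1: a_1=3, p_1 = 3*5 + 1 = 16, q_1 = 3*1 + 0 = 3.
  i=2: a_2=4, p_2 = 4*16 + 5 = 69, q_2 = 4*3 + 1 = 13.
  i=3: a_3=4, p_3 = 4*69 + 16 = 292, q_3 = 4*13 + 3 = 55.

5/1, 16/3, 69/13, 292/55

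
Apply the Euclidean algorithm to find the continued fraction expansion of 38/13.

[2; 1, 12]

Run the Euclidean algorithm on 38 and 13; the successive quotients are the partial quotients a_0, a_1, ... (each step inverts the fractional part left over by the previous one):
  38 = 2*13 + 12, so a_0 = 2.
  13 = 1*12 + 1, so a_1 = 1.
  12 = 12*1 + 0, so a_2 = 12.
The remainder reaches 0 after 3 divisions, so the expansion has 3 partial quotients, read off in order.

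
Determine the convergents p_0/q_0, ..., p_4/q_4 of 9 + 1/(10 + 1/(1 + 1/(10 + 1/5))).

Using the convergent recurrence p_i = a_i*p_{i-1} + p_{i-2}, q_i = a_i*q_{i-1} + q_{i-2} with p_{-2}=0, p_{-1}=1, q_{-2}=1, q_{-1}=0:
  i=0: a_0=9, p_0 = 9*1 + 0 = 9, q_0 = 9*0 + 1 = 1.
  i=1: a_1=10, p_1 = 10*9 + 1 = 91, q_1 = 10*1 + 0 = 10.
  i=2: a_2=1, p_2 = 1*91 + 9 = 100, q_2 = 1*10 + 1 = 11.
  i=3: a_3=10, p_3 = 10*100 + 91 = 1091, q_3 = 10*11 + 10 = 120.
  i=4: a_4=5, p_4 = 5*1091 + 100 = 5555, q_4 = 5*120 + 11 = 611.

9/1, 91/10, 100/11, 1091/120, 5555/611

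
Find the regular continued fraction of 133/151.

[0; 1, 7, 2, 1, 1, 3]

Run the Euclidean algorithm on 133 and 151; the successive quotients are the partial quotients a_0, a_1, ... (each step inverts the fractional part left over by the previous one):
  133 = 0*151 + 133, so a_0 = 0.
  151 = 1*133 + 18, so a_1 = 1.
  133 = 7*18 + 7, so a_2 = 7.
  18 = 2*7 + 4, so a_3 = 2.
  7 = 1*4 + 3, so a_4 = 1.
  4 = 1*3 + 1, so a_5 = 1.
  3 = 3*1 + 0, so a_6 = 3.
The remainder reaches 0 after 7 divisions, so the expansion has 7 partial quotients, read off in order.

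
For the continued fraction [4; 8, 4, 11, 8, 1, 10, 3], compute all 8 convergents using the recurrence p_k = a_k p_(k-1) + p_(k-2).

Using the convergent recurrence p_i = a_i*p_{i-1} + p_{i-2}, q_i = a_i*q_{i-1} + q_{i-2} with p_{-2}=0, p_{-1}=1, q_{-2}=1, q_{-1}=0:
  i=0: a_0=4, p_0 = 4*1 + 0 = 4, q_0 = 4*0 + 1 = 1.
  i=1: a_1=8, p_1 = 8*4 + 1 = 33, q_1 = 8*1 + 0 = 8.
  i=2: a_2=4, p_2 = 4*33 + 4 = 136, q_2 = 4*8 + 1 = 33.
  i=3: a_3=11, p_3 = 11*136 + 33 = 1529, q_3 = 11*33 + 8 = 371.
  i=4: a_4=8, p_4 = 8*1529 + 136 = 12368, q_4 = 8*371 + 33 = 3001.
  i=5: a_5=1, p_5 = 1*12368 + 1529 = 13897, q_5 = 1*3001 + 371 = 3372.
  i=6: a_6=10, p_6 = 10*13897 + 12368 = 151338, q_6 = 10*3372 + 3001 = 36721.
  i=7: a_7=3, p_7 = 3*151338 + 13897 = 467911, q_7 = 3*36721 + 3372 = 113535.

4/1, 33/8, 136/33, 1529/371, 12368/3001, 13897/3372, 151338/36721, 467911/113535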